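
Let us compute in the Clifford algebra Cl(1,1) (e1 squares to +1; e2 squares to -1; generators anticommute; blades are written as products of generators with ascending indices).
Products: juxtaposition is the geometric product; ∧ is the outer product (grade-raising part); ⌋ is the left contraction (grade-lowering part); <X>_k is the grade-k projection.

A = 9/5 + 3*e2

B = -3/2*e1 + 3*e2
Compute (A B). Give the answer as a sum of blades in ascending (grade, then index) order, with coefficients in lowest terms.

step 1: -9 - 27/10*e1 + 27/5*e2 + 9/2*e1 e2
Answer: -9 - 27/10*e1 + 27/5*e2 + 9/2*e1 e2


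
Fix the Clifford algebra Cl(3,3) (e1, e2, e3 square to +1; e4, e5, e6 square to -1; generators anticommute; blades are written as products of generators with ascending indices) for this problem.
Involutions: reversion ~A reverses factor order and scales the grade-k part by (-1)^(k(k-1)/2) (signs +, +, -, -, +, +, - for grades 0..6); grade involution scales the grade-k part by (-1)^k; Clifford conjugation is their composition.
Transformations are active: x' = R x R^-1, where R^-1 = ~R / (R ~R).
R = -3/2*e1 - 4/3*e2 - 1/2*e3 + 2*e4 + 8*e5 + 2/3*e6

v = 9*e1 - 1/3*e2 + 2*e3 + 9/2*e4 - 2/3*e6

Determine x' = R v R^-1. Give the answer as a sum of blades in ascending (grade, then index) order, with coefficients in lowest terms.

~R = -3/2*e1 - 4/3*e2 - 1/2*e3 + 2*e4 + 8*e5 + 2/3*e6, and R ~R = -385/6, so R^-1 = ~R / (-385/6).
R v = -407/18 + 25/2*e1 e2 + 3/2*e1 e3 - 99/4*e1 e4 - 72*e1 e5 - 5*e1 e6 - 17/6*e2 e3 - 16/3*e2 e4 + 8/3*e2 e5 + 10/9*e2 e6 - 25/4*e3 e4 - 16*e3 e5 - e3 e6 - 36*e4 e5 - 13/3*e4 e6 - 16/3*e5 e6
Answer: -352/35*e1 - 191/315*e2 - 247/105*e3 - 649/210*e4 + 592/105*e5 + 358/315*e6


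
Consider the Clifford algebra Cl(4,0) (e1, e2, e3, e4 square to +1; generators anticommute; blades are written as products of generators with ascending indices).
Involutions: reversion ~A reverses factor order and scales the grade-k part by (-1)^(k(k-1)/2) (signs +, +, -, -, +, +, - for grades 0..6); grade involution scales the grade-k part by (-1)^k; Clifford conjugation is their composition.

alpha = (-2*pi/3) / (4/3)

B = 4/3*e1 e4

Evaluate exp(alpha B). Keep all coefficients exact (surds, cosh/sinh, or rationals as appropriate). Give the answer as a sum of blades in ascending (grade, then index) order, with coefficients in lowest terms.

B^2 = (4/3)^2*(e1 e4)^2 = 16/9*(-1) = -16/9 (a basis 2-blade squares to minus the product of its generators' squares).
B^2 = -16/9 — the series telescopes trigonometrically here: l = 4/3, alpha*l = -2*pi/3, so exp(alpha B) = cos(-2*pi/3) + (sin(-2*pi/3)/(4/3))*B = -1/2 + (-3*sqrt(3)/8)*B.
Answer: -1/2 - sqrt(3)/2*e1 e4


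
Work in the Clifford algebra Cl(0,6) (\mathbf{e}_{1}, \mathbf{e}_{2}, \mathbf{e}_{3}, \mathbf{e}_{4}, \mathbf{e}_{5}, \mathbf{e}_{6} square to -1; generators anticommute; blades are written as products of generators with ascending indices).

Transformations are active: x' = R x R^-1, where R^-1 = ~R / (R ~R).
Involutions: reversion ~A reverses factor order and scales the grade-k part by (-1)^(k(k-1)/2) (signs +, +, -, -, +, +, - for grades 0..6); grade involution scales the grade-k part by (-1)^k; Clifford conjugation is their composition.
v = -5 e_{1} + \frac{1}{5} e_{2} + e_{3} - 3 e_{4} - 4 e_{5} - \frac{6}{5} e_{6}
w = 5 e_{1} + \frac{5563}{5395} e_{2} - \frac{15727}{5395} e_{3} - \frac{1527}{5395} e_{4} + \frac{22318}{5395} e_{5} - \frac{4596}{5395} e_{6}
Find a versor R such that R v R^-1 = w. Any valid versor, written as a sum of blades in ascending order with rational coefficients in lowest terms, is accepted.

The midline construction: v and w both square to -\frac{1312}{25}, so reflecting in their sum \frac{6642}{5395} e_{2} - \frac{10332}{5395} e_{3} - \frac{17712}{5395} e_{4} + \frac{738}{5395} e_{5} - \frac{2214}{1079} e_{6} exchanges them.
Answer: \frac{6642}{5395} e_{2} - \frac{10332}{5395} e_{3} - \frac{17712}{5395} e_{4} + \frac{738}{5395} e_{5} - \frac{2214}{1079} e_{6}


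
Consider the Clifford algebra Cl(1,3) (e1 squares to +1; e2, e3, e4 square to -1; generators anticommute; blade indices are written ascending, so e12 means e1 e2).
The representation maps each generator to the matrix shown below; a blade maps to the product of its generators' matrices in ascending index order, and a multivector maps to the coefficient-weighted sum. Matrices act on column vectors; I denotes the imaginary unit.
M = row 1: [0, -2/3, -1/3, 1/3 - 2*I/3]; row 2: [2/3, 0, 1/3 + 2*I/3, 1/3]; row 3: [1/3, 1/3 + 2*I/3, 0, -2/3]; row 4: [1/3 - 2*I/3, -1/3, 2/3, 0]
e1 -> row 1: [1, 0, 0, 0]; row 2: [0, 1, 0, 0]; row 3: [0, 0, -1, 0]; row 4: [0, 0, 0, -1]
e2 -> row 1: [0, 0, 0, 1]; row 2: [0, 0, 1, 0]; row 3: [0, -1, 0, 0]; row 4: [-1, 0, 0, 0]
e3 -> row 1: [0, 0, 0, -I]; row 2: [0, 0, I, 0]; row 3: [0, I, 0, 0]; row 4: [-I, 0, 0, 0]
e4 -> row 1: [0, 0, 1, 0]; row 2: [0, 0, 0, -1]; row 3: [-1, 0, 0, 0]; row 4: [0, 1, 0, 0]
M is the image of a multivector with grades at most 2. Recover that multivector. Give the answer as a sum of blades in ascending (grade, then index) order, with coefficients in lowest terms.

Method: the blade images are trace-orthogonal — tr(rho(e_A) rho(e_B)^-1) = 4 if A = B and 0 otherwise — and rho(e_A)^-1 = (e_A)^2 * rho(e_A) with (e_A)^2 = +1 or -1, so the coefficient of e_A in the preimage is (e_A)^2 * tr(M rho(e_A))/4.
Nonzero projections over blades of grade <= 2: e3: (e3)^2 = -1, tr(M rho(e3)) = -8/3, coefficient 2/3; e4: (e4)^2 = -1, tr(M rho(e4)) = 4/3, coefficient -1/3; e12: (e12)^2 = +1, tr(M rho(e12)) = 4/3, coefficient 1/3; e24: (e24)^2 = -1, tr(M rho(e24)) = 8/3, coefficient -2/3. Every other blade of grade <= 2 projects to 0.
Answer: 2/3*e3 - 1/3*e4 + 1/3*e12 - 2/3*e24


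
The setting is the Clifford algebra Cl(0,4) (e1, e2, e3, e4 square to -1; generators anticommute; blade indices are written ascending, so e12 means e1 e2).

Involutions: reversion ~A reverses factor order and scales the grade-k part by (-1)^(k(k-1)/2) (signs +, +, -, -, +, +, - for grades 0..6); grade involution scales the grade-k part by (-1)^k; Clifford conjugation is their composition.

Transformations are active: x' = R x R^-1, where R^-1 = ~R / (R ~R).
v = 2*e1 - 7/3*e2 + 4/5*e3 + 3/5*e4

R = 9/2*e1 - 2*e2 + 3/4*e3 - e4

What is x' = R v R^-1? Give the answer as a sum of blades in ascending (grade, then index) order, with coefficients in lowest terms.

~R = 9/2*e1 - 2*e2 + 3/4*e3 - e4, and R ~R = -413/16, so R^-1 = ~R / (-413/16).
R v = -41/3 - 13/2*e12 + 21/10*e13 + 47/10*e14 + 3/20*e23 - 53/15*e24 + 5/4*e34
Answer: 1142/413*e1 + 89/413*e2 - 12/2065*e3 - 10277/6195*e4


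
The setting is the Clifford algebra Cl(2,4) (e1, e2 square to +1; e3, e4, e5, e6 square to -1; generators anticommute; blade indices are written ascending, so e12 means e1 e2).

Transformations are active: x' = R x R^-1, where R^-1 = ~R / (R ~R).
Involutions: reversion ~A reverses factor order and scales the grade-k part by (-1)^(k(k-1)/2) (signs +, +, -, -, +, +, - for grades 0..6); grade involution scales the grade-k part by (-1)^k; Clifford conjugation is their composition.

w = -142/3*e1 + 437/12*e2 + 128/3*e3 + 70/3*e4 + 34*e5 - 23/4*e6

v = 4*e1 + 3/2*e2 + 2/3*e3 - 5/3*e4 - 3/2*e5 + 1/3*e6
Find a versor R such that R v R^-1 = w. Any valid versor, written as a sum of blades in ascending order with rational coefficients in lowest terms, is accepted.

Here q(v) = q(w) = 38/3; the classical choice R = v + w = -130/3*e1 + 455/12*e2 + 130/3*e3 + 65/3*e4 + 65/2*e5 - 65/12*e6 then realises v -> w under the sandwich.
Answer: -130/3*e1 + 455/12*e2 + 130/3*e3 + 65/3*e4 + 65/2*e5 - 65/12*e6


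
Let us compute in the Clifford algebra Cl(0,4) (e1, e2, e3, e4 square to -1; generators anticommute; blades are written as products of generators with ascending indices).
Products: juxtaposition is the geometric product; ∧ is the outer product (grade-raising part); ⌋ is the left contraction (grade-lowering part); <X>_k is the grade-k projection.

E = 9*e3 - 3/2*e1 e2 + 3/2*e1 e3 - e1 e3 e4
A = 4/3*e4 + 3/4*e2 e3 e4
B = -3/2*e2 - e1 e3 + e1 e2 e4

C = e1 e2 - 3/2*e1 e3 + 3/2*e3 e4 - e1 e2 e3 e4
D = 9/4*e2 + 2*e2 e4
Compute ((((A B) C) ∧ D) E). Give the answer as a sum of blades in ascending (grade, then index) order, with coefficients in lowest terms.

step 1: -4/3*e1 e2 - 3/4*e1 e3 + 2*e2 e4 + 9/8*e3 e4 + 3/4*e1 e2 e4 - 4/3*e1 e3 e4
step 2: -71/48 + 2*e1 + 4/3*e2 + 3/4*e3 - 11/4*e4 + 9/8*e1 e2 - 2*e1 e3 + 23/16*e1 e4 + 23/4*e2 e3 + 3/4*e2 e4 - 4/3*e3 e4 + 9/8*e1 e2 e3 + 5/24*e2 e3 e4 + 17/8*e1 e2 e3 e4
step 3: -213/64*e2 + 9/2*e1 e2 - 27/16*e2 e3 + 155/48*e2 e4 + 9/2*e1 e2 e3 + 49/64*e1 e2 e4 - 9/2*e2 e3 e4 + 4*e1 e2 e3 e4
step 4: 27/4 + 639/128*e1 + 415/16*e2 + 27/4*e3 + 147/128*e4 - 1071/32*e1 e2 + 81/32*e1 e3 - 155/32*e1 e4 - 359/16*e2 e3 - 39*e2 e4 + 6*e3 e4 + 16229/384*e1 e2 e3 + 657/16*e1 e2 e4 + 27/4*e1 e3 e4 - 4149/128*e2 e3 e4 - 241/16*e1 e2 e3 e4
Answer: 27/4 + 639/128*e1 + 415/16*e2 + 27/4*e3 + 147/128*e4 - 1071/32*e1 e2 + 81/32*e1 e3 - 155/32*e1 e4 - 359/16*e2 e3 - 39*e2 e4 + 6*e3 e4 + 16229/384*e1 e2 e3 + 657/16*e1 e2 e4 + 27/4*e1 e3 e4 - 4149/128*e2 e3 e4 - 241/16*e1 e2 e3 e4


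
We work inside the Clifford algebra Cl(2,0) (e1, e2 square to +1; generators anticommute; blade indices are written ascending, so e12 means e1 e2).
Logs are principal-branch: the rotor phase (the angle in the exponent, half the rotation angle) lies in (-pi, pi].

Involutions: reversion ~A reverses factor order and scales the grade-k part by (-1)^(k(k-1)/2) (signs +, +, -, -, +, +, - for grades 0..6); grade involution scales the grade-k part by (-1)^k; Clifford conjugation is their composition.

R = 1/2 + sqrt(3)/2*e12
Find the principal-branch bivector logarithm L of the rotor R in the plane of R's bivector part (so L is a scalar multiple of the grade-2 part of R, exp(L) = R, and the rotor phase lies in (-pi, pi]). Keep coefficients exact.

The scalar part of R is 1/2, so the principal-branch rotor phase is pinned; divide the bivector part by its sine to get the unit plane — L is the phase times that plane.
Concretely: cos(phase) = 1/2 gives phase = ±pi/3, and since phase/sin(phase) is even the sign is immaterial: L = (phase/sin(phase)) * <R>_2 = (2*sqrt(3)*pi/9) * <R>_2.
Answer: pi/3*e12


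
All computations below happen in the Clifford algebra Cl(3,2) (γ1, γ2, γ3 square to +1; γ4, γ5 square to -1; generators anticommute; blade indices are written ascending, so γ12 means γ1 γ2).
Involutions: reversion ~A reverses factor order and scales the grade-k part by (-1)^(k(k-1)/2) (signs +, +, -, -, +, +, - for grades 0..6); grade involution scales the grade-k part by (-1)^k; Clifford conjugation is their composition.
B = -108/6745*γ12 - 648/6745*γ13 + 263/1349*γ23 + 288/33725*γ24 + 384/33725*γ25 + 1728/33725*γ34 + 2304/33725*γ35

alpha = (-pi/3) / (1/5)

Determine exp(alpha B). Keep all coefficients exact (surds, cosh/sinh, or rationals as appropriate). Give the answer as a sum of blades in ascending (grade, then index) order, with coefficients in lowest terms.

B^2 term by term: the squares give (-108/6745)^2*(γ12)^2 + (-648/6745)^2*(γ13)^2 + (263/1349)^2*(γ23)^2 + (288/33725)^2*(γ24)^2 + (384/33725)^2*(γ25)^2 + (1728/33725)^2*(γ34)^2 + (2304/33725)^2*(γ35)^2 = 11664/45495025*(-1) + 419904/45495025*(-1) + 69169/1819801*(-1) + 82944/1137375625*(+1) + 147456/1137375625*(+1) + 2985984/1137375625*(+1) + 5308416/1137375625*(+1) = -1/25 (each basis 2-blade squares to minus the product of its generators' squares); cross terms between blades sharing an index anticommute and cancel; the commuting (index-disjoint) pairs give grade-4 terms 2*c*c'*(blade product), which cancel blade by blade — γ1234: -373248/227475125 + 373248/227475125 = 0; γ1235: -497664/227475125 + 497664/227475125 = 0; γ2345: -1327104/1137375625 + 1327104/1137375625 = 0 — confirming B is simple. So B^2 = -1/25.
B^2 = -1/25 — the negative square puts this in the circular regime; l = 1/5, alpha*l = -pi/3, so exp(alpha B) = cos(-pi/3) + (sin(-pi/3)/(1/5))*B = 1/2 + (-5*sqrt(3)/2)*B.
Answer: 1/2 + 54*sqrt(3)/1349*γ12 + 324*sqrt(3)/1349*γ13 - 1315*sqrt(3)/2698*γ23 - 144*sqrt(3)/6745*γ24 - 192*sqrt(3)/6745*γ25 - 864*sqrt(3)/6745*γ34 - 1152*sqrt(3)/6745*γ35


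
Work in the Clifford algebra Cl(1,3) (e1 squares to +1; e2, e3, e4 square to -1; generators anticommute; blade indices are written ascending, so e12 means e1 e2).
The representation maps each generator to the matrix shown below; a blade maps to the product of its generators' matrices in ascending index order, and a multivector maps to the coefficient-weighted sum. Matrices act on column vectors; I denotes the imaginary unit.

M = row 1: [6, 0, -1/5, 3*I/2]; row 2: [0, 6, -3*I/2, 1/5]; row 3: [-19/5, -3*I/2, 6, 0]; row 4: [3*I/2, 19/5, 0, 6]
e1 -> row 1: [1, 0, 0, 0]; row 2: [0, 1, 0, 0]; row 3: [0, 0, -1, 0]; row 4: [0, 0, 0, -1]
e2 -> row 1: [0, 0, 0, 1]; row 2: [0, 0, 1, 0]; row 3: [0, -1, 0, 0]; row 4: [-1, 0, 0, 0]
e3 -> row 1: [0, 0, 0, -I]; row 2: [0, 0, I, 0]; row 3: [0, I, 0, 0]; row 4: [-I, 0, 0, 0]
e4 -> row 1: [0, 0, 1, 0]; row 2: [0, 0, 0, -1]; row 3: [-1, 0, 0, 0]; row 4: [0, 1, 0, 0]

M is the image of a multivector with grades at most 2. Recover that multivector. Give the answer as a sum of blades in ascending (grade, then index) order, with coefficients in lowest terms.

Method: the blade images are trace-orthogonal — tr(rho(e_A) rho(e_B)^-1) = 4 if A = B and 0 otherwise — and rho(e_A)^-1 = (e_A)^2 * rho(e_A) with (e_A)^2 = +1 or -1, so the coefficient of e_A in the preimage is (e_A)^2 * tr(M rho(e_A))/4.
Nonzero projections over blades of grade <= 2: 1: (1)^2 = +1, tr(M 1) = 24, coefficient 6; e3: (e3)^2 = -1, tr(M rho(e3)) = 6, coefficient -3/2; e4: (e4)^2 = -1, tr(M rho(e4)) = -36/5, coefficient 9/5; e14: (e14)^2 = +1, tr(M rho(e14)) = -8, coefficient -2. Every other blade of grade <= 2 projects to 0.
Answer: 6 - 3/2*e3 + 9/5*e4 - 2*e14


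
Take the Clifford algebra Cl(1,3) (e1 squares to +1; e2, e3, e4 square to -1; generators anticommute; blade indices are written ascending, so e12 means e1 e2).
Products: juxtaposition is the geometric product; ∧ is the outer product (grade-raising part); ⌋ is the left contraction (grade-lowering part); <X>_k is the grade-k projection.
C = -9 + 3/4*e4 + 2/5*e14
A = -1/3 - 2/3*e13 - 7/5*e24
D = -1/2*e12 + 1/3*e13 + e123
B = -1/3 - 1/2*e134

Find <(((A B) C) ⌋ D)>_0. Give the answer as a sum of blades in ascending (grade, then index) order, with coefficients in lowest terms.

step 1: 1/9 + 1/3*e4 + 2/9*e13 + 7/15*e24 + 7/10*e123 + 1/6*e134
step 2: -5/4 + 2/15*e1 - 7/20*e2 - 1/15*e3 - 35/12*e4 - 14/75*e12 - 17/8*e13 + 2/45*e14 - 21/5*e24 - 4/45*e34 - 63/10*e123 - 4/3*e134 + 7/25*e234 + 21/40*e1234
step 3: 1137/200 + 11/72*e1 + 247/120*e2 - 32/225*e3 + 83/120*e12 - 23/30*e13 + 2/15*e23 - 5/4*e123
step 4: 1137/200
Answer: 1137/200


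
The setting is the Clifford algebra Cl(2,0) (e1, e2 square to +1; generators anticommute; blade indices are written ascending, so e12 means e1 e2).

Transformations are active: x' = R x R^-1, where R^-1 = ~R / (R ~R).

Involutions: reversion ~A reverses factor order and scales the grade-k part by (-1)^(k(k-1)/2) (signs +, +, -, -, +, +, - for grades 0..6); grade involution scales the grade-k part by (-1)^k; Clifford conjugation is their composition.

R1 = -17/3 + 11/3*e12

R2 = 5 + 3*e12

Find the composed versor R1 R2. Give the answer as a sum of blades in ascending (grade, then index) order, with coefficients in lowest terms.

Distribute over the terms of R1 (each basis-blade product reordered to ascending indices, repeated generators contracted through their squares):
(-17/3) R2 = -85/3 - 17*e12
(11/3*e12) R2 = -11 + 55/3*e12
Summing the partial products and collecting blades:
Answer: -118/3 + 4/3*e12


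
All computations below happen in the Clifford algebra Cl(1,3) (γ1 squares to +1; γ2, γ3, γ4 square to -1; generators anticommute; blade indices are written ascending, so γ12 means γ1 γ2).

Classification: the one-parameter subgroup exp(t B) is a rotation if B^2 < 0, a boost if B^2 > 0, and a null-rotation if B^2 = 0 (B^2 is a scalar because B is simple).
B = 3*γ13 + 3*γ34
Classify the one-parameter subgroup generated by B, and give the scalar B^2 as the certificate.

B^2 term by term: the squares give (3)^2*(γ13)^2 + (3)^2*(γ34)^2 = 9*(+1) + 9*(-1) = 0 (each basis 2-blade squares to minus the product of its generators' squares); cross terms between blades sharing an index anticommute and cancel. So B^2 = 0.
Answer: null-rotation, certificate B^2 = 0. One invariant decides it: the square 0 survives every conjugation, and its sign is exactly the classification.


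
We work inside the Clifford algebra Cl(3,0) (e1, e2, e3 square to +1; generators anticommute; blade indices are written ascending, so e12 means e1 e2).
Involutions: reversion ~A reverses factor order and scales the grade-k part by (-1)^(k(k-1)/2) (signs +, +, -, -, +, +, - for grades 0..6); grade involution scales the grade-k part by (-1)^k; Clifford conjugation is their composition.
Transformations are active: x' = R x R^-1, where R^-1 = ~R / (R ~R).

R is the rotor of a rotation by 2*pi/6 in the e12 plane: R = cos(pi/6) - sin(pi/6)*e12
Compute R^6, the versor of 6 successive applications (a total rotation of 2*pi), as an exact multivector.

Half-angle bookkeeping: 6 applications in e12 add up to rotor phase 6*pi/6 = pi, so R^6 = cos(pi) - sin(pi)*e12.
cos(pi) = -1 and sin(pi) = 0, so R^6 = -1. The total rotation 2*pi is 1 full turn, so every vector returns to itself, yet the rotor is -1, on the OTHER sheet of the double cover (an odd number of 2*pi turns).
Answer: -1


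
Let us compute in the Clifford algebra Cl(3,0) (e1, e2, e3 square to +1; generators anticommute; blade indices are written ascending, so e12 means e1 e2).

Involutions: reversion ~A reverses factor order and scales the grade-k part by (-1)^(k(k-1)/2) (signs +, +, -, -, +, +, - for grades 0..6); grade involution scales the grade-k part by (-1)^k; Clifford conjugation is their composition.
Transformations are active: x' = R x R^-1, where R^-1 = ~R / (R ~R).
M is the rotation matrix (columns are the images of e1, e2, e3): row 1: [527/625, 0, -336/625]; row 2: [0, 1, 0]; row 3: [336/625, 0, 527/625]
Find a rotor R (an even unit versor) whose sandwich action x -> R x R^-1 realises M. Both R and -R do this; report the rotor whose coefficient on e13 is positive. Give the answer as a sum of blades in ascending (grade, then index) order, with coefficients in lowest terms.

Method: write R = a + b12*e12 + b13*e13 + b23*e23 with a^2 + b12^2 + b13^2 + b23^2 = 1 (so R^-1 = ~R). Expanding the columns R e_j ~R gives tr M = 4a^2 - 1 and, from the antisymmetric part, M21 - M12 = -4a*b12, M13 - M31 = 4a*b13, M32 - M23 = -4a*b23.
Here tr M = 1679/625, so a^2 = (1 + tr M)/4 = 576/625 and a = ±24/25. Taking a = 24/25: M21 - M12 = 0, M13 - M31 = -672/625, M32 - M23 = 0, giving b12 = 0, b13 = -7/25, b23 = 0, i.e. R = 24/25 - 7/25*e13.
Its e13 coefficient is negative, so report the other preimage -R.
Answer: -24/25 + 7/25*e13. Note: both R and -R realise this M (trace 1679/625); the covering map identifies them, and the e13-coefficient sign is the tie-breaker.


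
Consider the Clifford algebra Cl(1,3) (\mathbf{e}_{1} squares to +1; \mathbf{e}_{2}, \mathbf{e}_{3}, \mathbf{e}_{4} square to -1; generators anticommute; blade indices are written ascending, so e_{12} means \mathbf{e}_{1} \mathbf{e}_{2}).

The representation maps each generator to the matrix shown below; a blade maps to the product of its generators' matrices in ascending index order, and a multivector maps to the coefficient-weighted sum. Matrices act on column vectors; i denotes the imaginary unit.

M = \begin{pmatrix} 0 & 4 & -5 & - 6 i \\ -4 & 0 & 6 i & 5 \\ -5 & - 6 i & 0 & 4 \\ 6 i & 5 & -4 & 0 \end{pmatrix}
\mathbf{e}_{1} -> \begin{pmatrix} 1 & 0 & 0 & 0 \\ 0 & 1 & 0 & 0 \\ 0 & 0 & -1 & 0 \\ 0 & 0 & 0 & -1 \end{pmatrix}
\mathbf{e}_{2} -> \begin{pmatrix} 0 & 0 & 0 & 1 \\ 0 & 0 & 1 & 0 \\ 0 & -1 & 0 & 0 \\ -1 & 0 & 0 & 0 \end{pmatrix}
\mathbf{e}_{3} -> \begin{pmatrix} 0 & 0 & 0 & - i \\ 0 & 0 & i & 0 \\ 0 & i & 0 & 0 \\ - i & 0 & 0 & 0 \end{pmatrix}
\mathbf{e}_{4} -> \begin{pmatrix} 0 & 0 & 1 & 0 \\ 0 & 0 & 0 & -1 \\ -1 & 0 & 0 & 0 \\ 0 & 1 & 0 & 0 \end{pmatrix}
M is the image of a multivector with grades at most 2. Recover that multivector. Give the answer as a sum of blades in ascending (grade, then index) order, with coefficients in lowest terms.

Method: the blade images are trace-orthogonal — tr(rho(e_A) rho(e_B)^-1) = 4 if A = B and 0 otherwise — and rho(e_A)^-1 = (e_A)^2 * rho(e_A) with (e_A)^2 = +1 or -1, so the coefficient of e_A in the preimage is (e_A)^2 * tr(M rho(e_A))/4.
Nonzero projections over blades of grade <= 2: e_{13}: (e_{13})^2 = +1, tr(M rho(e_{13})) = 24, coefficient 6; e_{14}: (e_{14})^2 = +1, tr(M rho(e_{14})) = -20, coefficient -5; e_{24}: (e_{24})^2 = -1, tr(M rho(e_{24})) = -16, coefficient 4. Every other blade of grade <= 2 projects to 0.
Answer: 6 e_{13} - 5 e_{14} + 4 e_{24}


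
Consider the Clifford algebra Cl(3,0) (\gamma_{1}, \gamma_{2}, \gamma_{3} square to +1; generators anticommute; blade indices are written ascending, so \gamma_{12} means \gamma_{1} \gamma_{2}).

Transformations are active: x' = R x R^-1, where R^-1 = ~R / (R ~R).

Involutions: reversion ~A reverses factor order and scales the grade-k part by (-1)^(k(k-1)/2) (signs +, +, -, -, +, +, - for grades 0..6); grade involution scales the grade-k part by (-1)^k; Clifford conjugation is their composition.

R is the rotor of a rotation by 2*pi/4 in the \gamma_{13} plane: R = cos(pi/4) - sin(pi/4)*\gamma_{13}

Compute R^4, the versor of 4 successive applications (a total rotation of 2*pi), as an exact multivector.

Because a rotor carries half the rotation angle, composing 4 copies of this \gamma_{13}-plane rotor multiplies the phase: 4*(pi/4) = \pi, hence R^4 = cos(\pi) - sin(\pi)*\gamma_{13}.
cos(\pi) = -1 and sin(\pi) = 0, so R^4 = -1. The total rotation 2*pi is 1 full turn, so every vector returns to itself, yet the rotor is -1, on the OTHER sheet of the double cover (an odd number of 2*pi turns).
Answer: -1


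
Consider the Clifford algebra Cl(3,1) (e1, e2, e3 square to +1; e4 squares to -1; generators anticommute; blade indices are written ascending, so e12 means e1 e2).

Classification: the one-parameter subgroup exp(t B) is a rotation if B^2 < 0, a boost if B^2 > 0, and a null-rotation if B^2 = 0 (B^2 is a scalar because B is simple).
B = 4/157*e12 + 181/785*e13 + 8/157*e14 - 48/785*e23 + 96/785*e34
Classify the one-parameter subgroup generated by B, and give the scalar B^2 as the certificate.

B^2 term by term: the squares give (4/157)^2*(e12)^2 + (181/785)^2*(e13)^2 + (8/157)^2*(e14)^2 + (-48/785)^2*(e23)^2 + (96/785)^2*(e34)^2 = 16/24649*(-1) + 32761/616225*(-1) + 64/24649*(+1) + 2304/616225*(-1) + 9216/616225*(+1) = -1/25 (each basis 2-blade squares to minus the product of its generators' squares); cross terms between blades sharing an index anticommute and cancel; the commuting (index-disjoint) pairs give grade-4 terms 2*c*c'*(blade product), which cancel blade by blade — e1234: 768/123245 - 768/123245 = 0 — confirming B is simple. So B^2 = -1/25.
Answer: rotation, certificate B^2 = -1/25. B^2 = -1/25 is basis-independent, so its sign is the whole story.


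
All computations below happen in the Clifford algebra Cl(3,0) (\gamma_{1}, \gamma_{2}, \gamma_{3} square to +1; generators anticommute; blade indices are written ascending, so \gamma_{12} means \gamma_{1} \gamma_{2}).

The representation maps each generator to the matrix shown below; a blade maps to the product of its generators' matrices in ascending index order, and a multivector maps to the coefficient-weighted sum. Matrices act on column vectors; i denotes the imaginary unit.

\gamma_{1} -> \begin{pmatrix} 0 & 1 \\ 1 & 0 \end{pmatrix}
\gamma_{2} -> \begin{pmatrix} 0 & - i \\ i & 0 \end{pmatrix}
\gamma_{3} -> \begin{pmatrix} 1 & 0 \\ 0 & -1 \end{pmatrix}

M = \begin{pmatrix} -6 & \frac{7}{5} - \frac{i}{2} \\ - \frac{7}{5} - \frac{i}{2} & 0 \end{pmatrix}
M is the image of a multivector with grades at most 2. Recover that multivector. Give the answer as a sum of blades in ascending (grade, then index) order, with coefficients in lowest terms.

Method: 1, rho(\gamma_{1}), rho(\gamma_{2}), rho(\gamma_{3}) form a trace-orthogonal basis of the 2x2 complex matrices (tr(X Y) = 2 if X = Y, else 0), so M = m0*1 + m1*rho(\gamma_{1}) + m2*rho(\gamma_{2}) + m3*rho(\gamma_{3}) with m0 = tr(M)/2 = -3, m1 = tr(M rho(\gamma_{1}))/2 = - \frac{i}{2}, m2 = tr(M rho(\gamma_{2}))/2 = \frac{7 i}{5}, m3 = tr(M rho(\gamma_{3}))/2 = -3.
Multiplying table entries, the bivector images are rho(\gamma_{12}) = i*rho(\gamma_{3}), rho(\gamma_{13}) = -i*rho(\gamma_{2}), rho(\gamma_{23}) = i*rho(\gamma_{1}); with real blade coefficients the real parts of m0..m3 are the coefficients of 1, \gamma_{1}, \gamma_{2}, \gamma_{3} and the imaginary parts give the bivectors (\gamma_{23}: Im m1, \gamma_{13}: -Im m2, \gamma_{12}: Im m3).
Answer: -3 - 3 \gamma_{3} - \frac{7}{5} \gamma_{13} - \frac{1}{2} \gamma_{23}


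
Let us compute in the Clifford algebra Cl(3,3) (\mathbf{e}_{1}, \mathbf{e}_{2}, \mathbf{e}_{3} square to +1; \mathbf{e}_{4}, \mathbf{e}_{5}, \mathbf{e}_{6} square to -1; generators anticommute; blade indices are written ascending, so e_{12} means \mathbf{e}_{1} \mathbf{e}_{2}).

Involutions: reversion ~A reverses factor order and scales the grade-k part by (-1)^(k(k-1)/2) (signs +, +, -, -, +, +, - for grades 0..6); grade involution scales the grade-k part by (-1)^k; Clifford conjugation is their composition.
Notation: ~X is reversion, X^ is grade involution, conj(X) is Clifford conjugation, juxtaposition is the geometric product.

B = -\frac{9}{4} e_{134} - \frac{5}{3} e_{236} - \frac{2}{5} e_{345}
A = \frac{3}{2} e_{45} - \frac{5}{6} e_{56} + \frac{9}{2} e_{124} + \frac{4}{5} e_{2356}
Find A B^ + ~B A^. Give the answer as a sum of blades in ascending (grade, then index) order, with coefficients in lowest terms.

first term: -\frac{3}{5} e_{3} + \frac{4}{3} e_{5} + \frac{81}{8} e_{23} + \frac{27}{8} e_{135} + \frac{25}{18} e_{235} + \frac{8}{25} e_{246} - \frac{1}{3} e_{346} + \frac{9}{5} e_{1235} + \frac{15}{2} e_{1346} + \frac{9}{5} e_{12456} - \frac{15}{8} e_{13456} + \frac{5}{2} e_{23456}
second term: -\frac{3}{5} e_{3} - \frac{4}{3} e_{5} + \frac{81}{8} e_{23} - \frac{27}{8} e_{135} - \frac{25}{18} e_{235} + \frac{8}{25} e_{246} + \frac{1}{3} e_{346} - \frac{9}{5} e_{1235} - \frac{15}{2} e_{1346} - \frac{9}{5} e_{12456} - \frac{15}{8} e_{13456} + \frac{5}{2} e_{23456}
Answer: -\frac{6}{5} e_{3} + \frac{81}{4} e_{23} + \frac{16}{25} e_{246} - \frac{15}{4} e_{13456} + 5 e_{23456}


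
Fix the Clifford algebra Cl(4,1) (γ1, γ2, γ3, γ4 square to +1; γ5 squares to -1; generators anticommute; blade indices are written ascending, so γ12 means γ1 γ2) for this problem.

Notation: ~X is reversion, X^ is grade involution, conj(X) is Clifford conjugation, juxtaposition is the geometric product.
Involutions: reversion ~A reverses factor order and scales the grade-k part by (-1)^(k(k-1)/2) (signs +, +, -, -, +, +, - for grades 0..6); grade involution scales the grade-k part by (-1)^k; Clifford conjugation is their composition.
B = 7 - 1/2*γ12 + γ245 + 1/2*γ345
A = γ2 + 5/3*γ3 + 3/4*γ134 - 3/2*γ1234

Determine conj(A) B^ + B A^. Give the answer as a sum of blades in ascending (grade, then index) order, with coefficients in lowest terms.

first term: -1/2*γ1 - 7*γ2 - 35/3*γ3 + 3/8*γ15 - 3/4*γ34 + 11/6*γ45 + 5/6*γ123 - 3/4*γ125 + 21/4*γ134 + 3/2*γ135 - 3/8*γ234 - 21/2*γ1234 - 3/4*γ1235 - 7/6*γ2345
second term: 1/2*γ1 - 7*γ2 - 35/3*γ3 - 3/8*γ15 - 3/4*γ34 - 11/6*γ45 + 5/6*γ123 + 3/4*γ125 - 21/4*γ134 - 3/2*γ135 - 3/8*γ234 - 21/2*γ1234 - 3/4*γ1235 - 7/6*γ2345
Answer: -14*γ2 - 70/3*γ3 - 3/2*γ34 + 5/3*γ123 - 3/4*γ234 - 21*γ1234 - 3/2*γ1235 - 7/3*γ2345


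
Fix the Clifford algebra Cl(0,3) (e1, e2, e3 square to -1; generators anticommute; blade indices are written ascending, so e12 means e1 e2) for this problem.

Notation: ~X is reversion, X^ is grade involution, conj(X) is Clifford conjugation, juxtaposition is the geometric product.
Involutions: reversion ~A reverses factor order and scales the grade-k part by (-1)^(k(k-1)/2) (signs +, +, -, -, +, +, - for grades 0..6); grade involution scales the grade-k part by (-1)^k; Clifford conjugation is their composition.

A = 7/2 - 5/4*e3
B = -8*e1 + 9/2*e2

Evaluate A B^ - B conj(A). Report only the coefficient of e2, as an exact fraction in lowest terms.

first term: 28*e1 - 63/4*e2 + 10*e13 - 45/8*e23
second term: -28*e1 + 63/4*e2 - 10*e13 + 45/8*e23
Answer: -63/2


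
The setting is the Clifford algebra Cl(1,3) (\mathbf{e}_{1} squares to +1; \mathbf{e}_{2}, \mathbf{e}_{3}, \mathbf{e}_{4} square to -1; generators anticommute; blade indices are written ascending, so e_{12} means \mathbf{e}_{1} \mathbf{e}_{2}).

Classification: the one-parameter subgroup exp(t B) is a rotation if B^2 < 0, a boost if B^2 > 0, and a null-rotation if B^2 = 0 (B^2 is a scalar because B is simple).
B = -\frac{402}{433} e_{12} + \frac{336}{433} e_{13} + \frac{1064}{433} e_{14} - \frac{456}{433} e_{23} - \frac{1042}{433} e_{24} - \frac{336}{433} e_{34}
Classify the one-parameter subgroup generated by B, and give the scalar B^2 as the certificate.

B^2 term by term: the squares give (-\frac{402}{433})^2*(e_{12})^2 + (\frac{336}{433})^2*(e_{13})^2 + (\frac{1064}{433})^2*(e_{14})^2 + (-\frac{456}{433})^2*(e_{23})^2 + (-\frac{1042}{433})^2*(e_{24})^2 + (-\frac{336}{433})^2*(e_{34})^2 = \frac{161604}{187489}*(+1) + \frac{112896}{187489}*(+1) + \frac{1132096}{187489}*(+1) + \frac{207936}{187489}*(-1) + \frac{1085764}{187489}*(-1) + \frac{112896}{187489}*(-1) = 0 (each basis 2-blade squares to minus the product of its generators' squares); cross terms between blades sharing an index anticommute and cancel; the commuting (index-disjoint) pairs give grade-4 terms 2*c*c'*(blade product), which cancel blade by blade — e_{1234}: \frac{270144}{187489} + \frac{700224}{187489} - \frac{970368}{187489} = 0 — confirming B is simple. So B^2 = 0.
Answer: null-rotation, certificate B^2 = 0. The class reads off the invariant scalar 0 directly.


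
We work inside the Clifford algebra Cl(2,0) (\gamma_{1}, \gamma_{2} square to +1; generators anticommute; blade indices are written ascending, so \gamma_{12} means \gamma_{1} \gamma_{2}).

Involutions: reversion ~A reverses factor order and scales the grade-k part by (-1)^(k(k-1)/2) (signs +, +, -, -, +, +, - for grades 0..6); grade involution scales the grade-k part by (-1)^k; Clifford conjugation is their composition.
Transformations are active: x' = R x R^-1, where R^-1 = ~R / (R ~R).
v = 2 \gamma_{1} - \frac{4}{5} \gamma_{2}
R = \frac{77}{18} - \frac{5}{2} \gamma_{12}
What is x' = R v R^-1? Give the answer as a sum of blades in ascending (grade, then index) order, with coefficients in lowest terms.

~R = \frac{77}{18} + \frac{5}{2} \gamma_{12}, and R ~R = \frac{3977}{162}, so R^-1 = ~R / (\frac{3977}{162}).
R v = \frac{95}{9} \gamma_{1} + \frac{71}{45} \gamma_{2}
Answer: \frac{6676}{3977} \gamma_{1} + \frac{26842}{19885} \gamma_{2}


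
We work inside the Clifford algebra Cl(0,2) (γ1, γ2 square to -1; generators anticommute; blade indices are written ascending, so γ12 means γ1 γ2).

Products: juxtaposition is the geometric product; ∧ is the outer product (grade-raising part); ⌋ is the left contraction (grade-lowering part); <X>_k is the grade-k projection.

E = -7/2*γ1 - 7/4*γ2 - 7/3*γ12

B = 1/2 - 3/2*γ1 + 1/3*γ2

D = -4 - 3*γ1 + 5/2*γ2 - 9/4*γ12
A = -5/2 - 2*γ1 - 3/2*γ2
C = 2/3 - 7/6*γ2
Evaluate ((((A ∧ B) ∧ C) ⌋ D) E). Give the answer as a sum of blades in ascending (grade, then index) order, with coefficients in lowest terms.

step 1: -5/4 + 11/4*γ1 - 19/12*γ2 - 35/12*γ12
step 2: -5/6 + 11/6*γ1 + 29/72*γ2 - 371/72*γ12
step 3: -1085/288 + 51/32*γ1 + 49/24*γ2 + 15/8*γ12
step 4: 2597/192 + 749/64*γ1 + 4319/1152*γ2 + 45437/3456*γ12
Answer: 2597/192 + 749/64*γ1 + 4319/1152*γ2 + 45437/3456*γ12


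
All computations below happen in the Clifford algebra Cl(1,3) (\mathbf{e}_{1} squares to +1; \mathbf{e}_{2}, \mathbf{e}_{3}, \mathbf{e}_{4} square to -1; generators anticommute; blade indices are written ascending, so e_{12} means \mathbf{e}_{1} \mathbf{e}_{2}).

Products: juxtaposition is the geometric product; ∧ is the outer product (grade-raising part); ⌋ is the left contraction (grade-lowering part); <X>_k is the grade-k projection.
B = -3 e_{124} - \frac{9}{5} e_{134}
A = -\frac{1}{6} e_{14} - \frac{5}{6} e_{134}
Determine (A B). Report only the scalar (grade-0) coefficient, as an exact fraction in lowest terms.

step 1: -\frac{3}{2} - \frac{1}{2} e_{2} - \frac{3}{10} e_{3} - \frac{5}{2} e_{23}
Answer: -\frac{3}{2}


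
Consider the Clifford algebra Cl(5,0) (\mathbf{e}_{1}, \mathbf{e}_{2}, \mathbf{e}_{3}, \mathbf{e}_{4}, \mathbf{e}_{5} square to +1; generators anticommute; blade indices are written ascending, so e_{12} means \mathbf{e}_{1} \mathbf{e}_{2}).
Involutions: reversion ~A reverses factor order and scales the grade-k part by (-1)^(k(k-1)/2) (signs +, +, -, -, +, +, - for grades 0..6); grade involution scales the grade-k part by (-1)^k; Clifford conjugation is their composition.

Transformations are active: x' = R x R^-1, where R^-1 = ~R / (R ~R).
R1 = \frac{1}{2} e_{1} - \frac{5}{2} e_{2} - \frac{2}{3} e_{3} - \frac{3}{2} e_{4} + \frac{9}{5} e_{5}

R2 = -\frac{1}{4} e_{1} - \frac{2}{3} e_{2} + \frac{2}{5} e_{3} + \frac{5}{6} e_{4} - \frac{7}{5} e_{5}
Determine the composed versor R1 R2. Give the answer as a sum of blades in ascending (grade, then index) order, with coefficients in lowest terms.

Distribute over the terms of R1 (each basis-blade product reordered to ascending indices, repeated generators contracted through their squares):
(\frac{1}{2} e_{1}) R2 = -\frac{1}{8} - \frac{1}{3} e_{12} + \frac{1}{5} e_{13} + \frac{5}{12} e_{14} - \frac{7}{10} e_{15}
(-\frac{5}{2} e_{2}) R2 = \frac{5}{3} - \frac{5}{8} e_{12} - e_{23} - \frac{25}{12} e_{24} + \frac{7}{2} e_{25}
(-\frac{2}{3} e_{3}) R2 = -\frac{4}{15} - \frac{1}{6} e_{13} - \frac{4}{9} e_{23} - \frac{5}{9} e_{34} + \frac{14}{15} e_{35}
(-\frac{3}{2} e_{4}) R2 = -\frac{5}{4} - \frac{3}{8} e_{14} - e_{24} + \frac{3}{5} e_{34} + \frac{21}{10} e_{45}
(\frac{9}{5} e_{5}) R2 = -\frac{63}{25} + \frac{9}{20} e_{15} + \frac{6}{5} e_{25} - \frac{18}{25} e_{35} - \frac{3}{2} e_{45}
Summing the partial products and collecting blades:
Answer: -\frac{499}{200} - \frac{23}{24} e_{12} + \frac{1}{30} e_{13} + \frac{1}{24} e_{14} - \frac{1}{4} e_{15} - \frac{13}{9} e_{23} - \frac{37}{12} e_{24} + \frac{47}{10} e_{25} + \frac{2}{45} e_{34} + \frac{16}{75} e_{35} + \frac{3}{5} e_{45}


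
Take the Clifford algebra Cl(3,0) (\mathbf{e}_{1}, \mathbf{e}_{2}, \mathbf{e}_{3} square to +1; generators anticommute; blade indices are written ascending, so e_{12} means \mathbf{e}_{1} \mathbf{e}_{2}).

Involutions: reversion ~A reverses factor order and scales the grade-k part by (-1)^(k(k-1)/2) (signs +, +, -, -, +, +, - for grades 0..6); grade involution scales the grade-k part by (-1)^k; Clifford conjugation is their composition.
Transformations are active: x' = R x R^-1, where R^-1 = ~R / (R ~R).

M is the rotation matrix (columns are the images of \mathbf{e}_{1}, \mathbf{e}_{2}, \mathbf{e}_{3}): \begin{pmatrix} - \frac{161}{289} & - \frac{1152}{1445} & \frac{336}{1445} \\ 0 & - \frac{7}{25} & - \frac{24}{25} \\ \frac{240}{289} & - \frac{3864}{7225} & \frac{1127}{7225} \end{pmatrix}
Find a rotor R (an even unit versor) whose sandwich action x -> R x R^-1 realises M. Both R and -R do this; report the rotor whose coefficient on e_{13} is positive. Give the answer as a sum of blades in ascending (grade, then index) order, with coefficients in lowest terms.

Method: write R = a + b12*e_{12} + b13*e_{13} + b23*e_{23} with a^2 + b12^2 + b13^2 + b23^2 = 1 (so R^-1 = ~R). Expanding the columns R e_j ~R gives tr M = 4a^2 - 1 and, from the antisymmetric part, M21 - M12 = -4a*b12, M13 - M31 = 4a*b13, M32 - M23 = -4a*b23.
Here tr M = -\frac{4921}{7225}, so a^2 = (1 + tr M)/4 = \frac{576}{7225} and a = ±\frac{24}{85}. Taking a = \frac{24}{85}: M21 - M12 = \frac{1152}{1445}, M13 - M31 = -\frac{864}{1445}, M32 - M23 = \frac{3072}{7225}, giving b12 = -\frac{12}{17}, b13 = -\frac{9}{17}, b23 = -\frac{32}{85}, i.e. R = \frac{24}{85} - \frac{12}{17} e_{12} - \frac{9}{17} e_{13} - \frac{32}{85} e_{23}.
Its e_{13} coefficient is negative, so report the other preimage -R.
Answer: -\frac{24}{85} + \frac{12}{17} e_{12} + \frac{9}{17} e_{13} + \frac{32}{85} e_{23}. Uniqueness: Spin(3) -> SO(3) maps R and -R to the same rotation of trace -\frac{4921}{7225}; fixing the sign of the e_{13} coefficient removes the ambiguity.


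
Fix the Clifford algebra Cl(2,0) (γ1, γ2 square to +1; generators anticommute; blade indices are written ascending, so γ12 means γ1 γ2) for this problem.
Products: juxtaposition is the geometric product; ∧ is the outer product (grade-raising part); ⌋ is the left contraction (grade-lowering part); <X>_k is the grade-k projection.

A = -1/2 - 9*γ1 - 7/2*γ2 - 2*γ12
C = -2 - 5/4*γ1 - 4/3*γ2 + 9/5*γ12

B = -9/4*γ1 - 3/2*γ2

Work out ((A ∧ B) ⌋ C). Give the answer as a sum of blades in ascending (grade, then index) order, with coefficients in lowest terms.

step 1: 9/8*γ1 + 3/4*γ2 + 45/8*γ12
step 2: -401/32 - 27/20*γ1 + 81/40*γ2
Answer: -401/32 - 27/20*γ1 + 81/40*γ2


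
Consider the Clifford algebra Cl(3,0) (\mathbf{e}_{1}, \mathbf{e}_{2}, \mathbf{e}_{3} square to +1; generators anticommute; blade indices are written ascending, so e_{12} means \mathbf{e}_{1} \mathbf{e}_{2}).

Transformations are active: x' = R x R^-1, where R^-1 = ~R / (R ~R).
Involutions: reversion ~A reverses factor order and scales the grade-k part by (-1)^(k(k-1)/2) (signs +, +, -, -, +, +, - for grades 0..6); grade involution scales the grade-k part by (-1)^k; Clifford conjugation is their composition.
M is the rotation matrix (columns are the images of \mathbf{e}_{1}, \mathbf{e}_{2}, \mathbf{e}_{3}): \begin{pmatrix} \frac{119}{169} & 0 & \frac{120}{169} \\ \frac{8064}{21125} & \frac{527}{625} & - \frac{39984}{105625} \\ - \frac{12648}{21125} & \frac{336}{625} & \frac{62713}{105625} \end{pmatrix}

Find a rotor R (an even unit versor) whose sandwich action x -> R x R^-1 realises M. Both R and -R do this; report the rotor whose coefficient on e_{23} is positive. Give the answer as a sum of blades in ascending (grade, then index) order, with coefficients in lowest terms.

Method: write R = a + b12*e_{12} + b13*e_{13} + b23*e_{23} with a^2 + b12^2 + b13^2 + b23^2 = 1 (so R^-1 = ~R). Expanding the columns R e_j ~R gives tr M = 4a^2 - 1 and, from the antisymmetric part, M21 - M12 = -4a*b12, M13 - M31 = 4a*b13, M32 - M23 = -4a*b23.
Here tr M = \frac{226151}{105625}, so a^2 = (1 + tr M)/4 = \frac{82944}{105625} and a = ±\frac{288}{325}. Taking a = \frac{288}{325}: M21 - M12 = \frac{8064}{21125}, M13 - M31 = \frac{27648}{21125}, M32 - M23 = \frac{96768}{105625}, giving b12 = -\frac{7}{65}, b13 = \frac{24}{65}, b23 = -\frac{84}{325}, i.e. R = \frac{288}{325} - \frac{7}{65} e_{12} + \frac{24}{65} e_{13} - \frac{84}{325} e_{23}.
Its e_{23} coefficient is negative, so report the other preimage -R.
Answer: -\frac{288}{325} + \frac{7}{65} e_{12} - \frac{24}{65} e_{13} + \frac{84}{325} e_{23}. Sheet selection: the two-to-one cover makes ±R indistinguishable at the matrix level (trace \frac{226151}{105625}), so uniqueness comes from the required sign on e_{23}.


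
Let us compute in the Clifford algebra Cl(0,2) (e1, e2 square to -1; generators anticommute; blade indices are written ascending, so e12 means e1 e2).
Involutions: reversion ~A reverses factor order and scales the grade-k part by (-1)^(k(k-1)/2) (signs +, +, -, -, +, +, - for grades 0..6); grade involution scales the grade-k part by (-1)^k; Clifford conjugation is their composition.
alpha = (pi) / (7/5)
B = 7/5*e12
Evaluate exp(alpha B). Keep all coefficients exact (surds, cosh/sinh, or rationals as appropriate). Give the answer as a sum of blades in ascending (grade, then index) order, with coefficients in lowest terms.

B^2 = (7/5)^2*(e12)^2 = 49/25*(-1) = -49/25 (a basis 2-blade squares to minus the product of its generators' squares).
B^2 = -49/25 — a negative square means the series sums to a rotation: l = 7/5, alpha*l = pi, so exp(alpha B) = cos(pi) + (sin(pi)/(7/5))*B = -1 + (0)*B.
Answer: -1
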